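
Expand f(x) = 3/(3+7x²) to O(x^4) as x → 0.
1 - 7*x**2/3 + O(x**4)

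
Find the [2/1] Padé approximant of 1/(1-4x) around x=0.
1/(1 - 4*x)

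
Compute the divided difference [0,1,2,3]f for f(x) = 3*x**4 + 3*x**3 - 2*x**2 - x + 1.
21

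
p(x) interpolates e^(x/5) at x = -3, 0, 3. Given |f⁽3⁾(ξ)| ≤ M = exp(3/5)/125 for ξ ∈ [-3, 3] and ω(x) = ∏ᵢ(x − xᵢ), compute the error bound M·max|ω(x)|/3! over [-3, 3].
sqrt(3)*exp(3/5)/125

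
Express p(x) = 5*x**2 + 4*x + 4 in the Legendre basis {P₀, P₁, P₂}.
(17/3)P₀ + (4)P₁ + (10/3)P₂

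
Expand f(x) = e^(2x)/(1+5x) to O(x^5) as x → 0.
1 - 3*x + 17*x**2 - 251*x**3/3 + 419*x**4 + O(x**5)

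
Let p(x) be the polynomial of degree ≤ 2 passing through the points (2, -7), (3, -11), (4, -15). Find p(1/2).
-1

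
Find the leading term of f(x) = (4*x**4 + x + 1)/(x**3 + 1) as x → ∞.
4*x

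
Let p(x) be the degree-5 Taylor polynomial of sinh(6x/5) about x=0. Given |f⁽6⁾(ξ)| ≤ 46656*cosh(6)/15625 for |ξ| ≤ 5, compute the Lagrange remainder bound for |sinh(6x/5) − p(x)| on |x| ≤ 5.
324*cosh(6)/5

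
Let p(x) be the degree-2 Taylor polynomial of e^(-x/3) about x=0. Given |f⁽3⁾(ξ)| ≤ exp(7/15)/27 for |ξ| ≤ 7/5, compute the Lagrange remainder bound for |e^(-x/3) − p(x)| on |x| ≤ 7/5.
343*exp(7/15)/20250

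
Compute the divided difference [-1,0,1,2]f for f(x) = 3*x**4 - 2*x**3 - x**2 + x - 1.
4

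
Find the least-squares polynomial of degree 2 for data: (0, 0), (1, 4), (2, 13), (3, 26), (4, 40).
-13/35 + (117/35)x + (12/7)x²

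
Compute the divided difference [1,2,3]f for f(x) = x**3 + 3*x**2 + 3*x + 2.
9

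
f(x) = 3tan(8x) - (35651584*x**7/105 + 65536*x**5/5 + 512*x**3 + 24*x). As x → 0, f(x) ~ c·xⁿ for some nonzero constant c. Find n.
9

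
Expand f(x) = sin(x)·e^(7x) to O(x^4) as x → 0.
x + 7*x**2 + 73*x**3/3 + O(x**4)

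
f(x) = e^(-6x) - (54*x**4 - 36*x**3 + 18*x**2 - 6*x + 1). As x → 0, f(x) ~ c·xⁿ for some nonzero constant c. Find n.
5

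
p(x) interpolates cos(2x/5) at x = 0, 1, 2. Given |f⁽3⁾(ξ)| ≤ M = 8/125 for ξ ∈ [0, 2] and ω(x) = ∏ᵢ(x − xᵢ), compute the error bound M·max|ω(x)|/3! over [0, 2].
8*sqrt(3)/3375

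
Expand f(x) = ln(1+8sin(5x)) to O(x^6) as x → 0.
40*x - 800*x**2 + 63500*x**3/3 - 1900000*x**4/3 + 60640625*x**5/3 + O(x**6)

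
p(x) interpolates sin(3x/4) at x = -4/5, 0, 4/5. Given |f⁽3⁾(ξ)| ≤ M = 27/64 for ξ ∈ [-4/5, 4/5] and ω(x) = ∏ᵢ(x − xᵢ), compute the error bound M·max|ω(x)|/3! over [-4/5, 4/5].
sqrt(3)/125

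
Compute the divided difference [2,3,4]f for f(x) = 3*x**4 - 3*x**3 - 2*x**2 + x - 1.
136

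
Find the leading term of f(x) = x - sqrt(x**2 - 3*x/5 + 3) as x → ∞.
3/10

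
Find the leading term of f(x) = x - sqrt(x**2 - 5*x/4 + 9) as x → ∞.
5/8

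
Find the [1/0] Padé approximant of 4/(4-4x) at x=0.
x + 1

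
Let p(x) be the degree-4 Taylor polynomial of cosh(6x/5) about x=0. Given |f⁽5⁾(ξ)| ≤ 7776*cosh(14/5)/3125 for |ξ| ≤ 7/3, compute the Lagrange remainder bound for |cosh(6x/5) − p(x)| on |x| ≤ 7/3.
67228*cosh(14/5)/46875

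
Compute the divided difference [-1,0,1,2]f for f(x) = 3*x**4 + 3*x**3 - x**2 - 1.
9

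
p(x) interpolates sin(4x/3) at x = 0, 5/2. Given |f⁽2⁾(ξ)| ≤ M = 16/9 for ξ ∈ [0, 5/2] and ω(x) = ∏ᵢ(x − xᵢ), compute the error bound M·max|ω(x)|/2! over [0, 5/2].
25/18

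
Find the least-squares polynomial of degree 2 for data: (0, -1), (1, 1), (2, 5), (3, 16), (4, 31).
-24/35 + (-107/70)x + (33/14)x²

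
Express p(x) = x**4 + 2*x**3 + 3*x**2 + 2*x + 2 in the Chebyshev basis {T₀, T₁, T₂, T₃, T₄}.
(31/8)T₀ + (7/2)T₁ + (2)T₂ + (1/2)T₃ + (1/8)T₄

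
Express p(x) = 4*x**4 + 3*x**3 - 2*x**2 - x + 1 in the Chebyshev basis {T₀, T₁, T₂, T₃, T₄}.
(3/2)T₀ + (5/4)T₁ + T₂ + (3/4)T₃ + (1/2)T₄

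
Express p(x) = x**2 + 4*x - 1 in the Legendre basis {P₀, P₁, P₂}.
(-2/3)P₀ + (4)P₁ + (2/3)P₂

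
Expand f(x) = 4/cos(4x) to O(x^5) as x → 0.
4 + 32*x**2 + 640*x**4/3 + O(x**5)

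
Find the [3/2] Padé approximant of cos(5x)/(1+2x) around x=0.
(1925*x**3/102 - 1925*x**2/204 - 2*x + 1)/(1 - 191*x**2/204)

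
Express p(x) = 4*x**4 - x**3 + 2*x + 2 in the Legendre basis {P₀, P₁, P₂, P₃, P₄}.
(14/5)P₀ + (7/5)P₁ + (16/7)P₂ + (-2/5)P₃ + (32/35)P₄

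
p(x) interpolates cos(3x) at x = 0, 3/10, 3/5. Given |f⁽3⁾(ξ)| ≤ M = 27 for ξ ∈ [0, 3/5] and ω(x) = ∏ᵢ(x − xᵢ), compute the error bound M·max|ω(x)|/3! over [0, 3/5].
27*sqrt(3)/1000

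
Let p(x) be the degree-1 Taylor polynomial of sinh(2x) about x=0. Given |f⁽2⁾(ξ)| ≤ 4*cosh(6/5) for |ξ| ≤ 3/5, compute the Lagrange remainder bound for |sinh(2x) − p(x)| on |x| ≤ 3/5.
18*cosh(6/5)/25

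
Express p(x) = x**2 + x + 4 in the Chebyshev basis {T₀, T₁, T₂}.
(9/2)T₀ + T₁ + (1/2)T₂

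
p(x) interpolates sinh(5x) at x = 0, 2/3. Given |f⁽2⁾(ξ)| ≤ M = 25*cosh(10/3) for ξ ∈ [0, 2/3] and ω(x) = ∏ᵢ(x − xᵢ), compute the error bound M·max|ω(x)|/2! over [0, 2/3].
25*cosh(10/3)/18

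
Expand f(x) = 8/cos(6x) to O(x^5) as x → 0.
8 + 144*x**2 + 2160*x**4 + O(x**5)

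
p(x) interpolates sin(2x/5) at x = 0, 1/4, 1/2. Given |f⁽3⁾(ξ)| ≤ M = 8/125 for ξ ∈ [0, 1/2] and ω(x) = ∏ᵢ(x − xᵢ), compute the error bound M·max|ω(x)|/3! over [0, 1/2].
sqrt(3)/27000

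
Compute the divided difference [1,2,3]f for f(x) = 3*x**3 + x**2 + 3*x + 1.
19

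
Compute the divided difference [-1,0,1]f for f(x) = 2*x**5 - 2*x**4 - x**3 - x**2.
-3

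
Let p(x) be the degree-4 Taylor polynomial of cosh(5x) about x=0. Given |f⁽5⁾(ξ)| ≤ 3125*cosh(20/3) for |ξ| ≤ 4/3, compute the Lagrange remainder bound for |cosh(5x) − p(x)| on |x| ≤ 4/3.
80000*cosh(20/3)/729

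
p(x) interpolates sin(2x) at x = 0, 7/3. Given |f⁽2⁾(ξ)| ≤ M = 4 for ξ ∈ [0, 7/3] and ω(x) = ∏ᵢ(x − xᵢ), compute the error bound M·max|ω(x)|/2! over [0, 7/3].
49/18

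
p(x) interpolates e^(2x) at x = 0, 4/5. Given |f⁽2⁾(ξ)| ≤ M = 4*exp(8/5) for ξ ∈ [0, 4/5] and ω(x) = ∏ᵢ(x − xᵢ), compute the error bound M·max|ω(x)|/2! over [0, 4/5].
8*exp(8/5)/25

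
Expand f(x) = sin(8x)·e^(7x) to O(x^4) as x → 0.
8*x + 56*x**2 + 332*x**3/3 + O(x**4)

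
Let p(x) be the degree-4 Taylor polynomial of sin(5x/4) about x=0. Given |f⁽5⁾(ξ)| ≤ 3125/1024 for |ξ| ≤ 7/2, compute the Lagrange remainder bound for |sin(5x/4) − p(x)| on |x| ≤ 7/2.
10504375/786432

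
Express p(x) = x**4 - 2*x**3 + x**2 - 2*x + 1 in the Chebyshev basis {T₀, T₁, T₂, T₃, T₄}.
(15/8)T₀ + (-7/2)T₁ + T₂ + (-1/2)T₃ + (1/8)T₄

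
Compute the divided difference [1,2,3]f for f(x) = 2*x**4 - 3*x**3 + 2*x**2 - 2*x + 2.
34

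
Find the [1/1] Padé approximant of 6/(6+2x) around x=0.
1/(x/3 + 1)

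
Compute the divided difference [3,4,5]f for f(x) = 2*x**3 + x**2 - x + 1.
25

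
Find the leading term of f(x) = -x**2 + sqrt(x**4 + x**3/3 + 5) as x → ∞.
x/6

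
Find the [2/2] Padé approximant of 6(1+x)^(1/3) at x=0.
(14*x**2/9 + 7*x + 6)/(5*x**2/54 + 5*x/6 + 1)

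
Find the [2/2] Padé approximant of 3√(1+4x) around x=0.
(15*x**2 + 15*x + 3)/(x**2 + 3*x + 1)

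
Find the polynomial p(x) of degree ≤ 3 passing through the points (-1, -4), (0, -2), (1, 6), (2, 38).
3*x**3 + 3*x**2 + 2*x - 2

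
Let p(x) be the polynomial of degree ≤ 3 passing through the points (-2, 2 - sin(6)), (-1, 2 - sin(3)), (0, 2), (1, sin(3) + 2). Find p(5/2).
35*sin(6)/16 - 15*sin(3)/8 + 2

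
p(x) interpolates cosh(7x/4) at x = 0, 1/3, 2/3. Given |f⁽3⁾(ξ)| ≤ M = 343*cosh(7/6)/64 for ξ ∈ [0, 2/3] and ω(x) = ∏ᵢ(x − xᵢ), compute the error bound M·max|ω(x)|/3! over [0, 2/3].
343*sqrt(3)*cosh(7/6)/46656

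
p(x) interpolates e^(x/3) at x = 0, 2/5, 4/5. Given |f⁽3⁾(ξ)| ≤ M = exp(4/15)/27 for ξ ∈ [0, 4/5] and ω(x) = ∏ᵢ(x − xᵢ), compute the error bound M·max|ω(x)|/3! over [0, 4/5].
8*sqrt(3)*exp(4/15)/91125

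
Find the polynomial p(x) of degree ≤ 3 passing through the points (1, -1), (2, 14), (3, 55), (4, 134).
2*x**3 + x**2 - 2*x - 2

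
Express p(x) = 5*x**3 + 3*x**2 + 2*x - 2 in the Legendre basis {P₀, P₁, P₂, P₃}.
-P₀ + (5)P₁ + (2)P₂ + (2)P₃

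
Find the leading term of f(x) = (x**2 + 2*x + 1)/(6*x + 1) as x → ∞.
x/6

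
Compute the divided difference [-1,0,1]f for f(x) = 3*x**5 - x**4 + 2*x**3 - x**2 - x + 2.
-2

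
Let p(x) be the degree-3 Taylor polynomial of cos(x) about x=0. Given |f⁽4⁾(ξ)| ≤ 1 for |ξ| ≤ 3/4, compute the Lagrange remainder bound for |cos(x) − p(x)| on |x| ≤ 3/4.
27/2048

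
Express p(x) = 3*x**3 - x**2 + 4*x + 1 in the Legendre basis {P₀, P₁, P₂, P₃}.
(2/3)P₀ + (29/5)P₁ + (-2/3)P₂ + (6/5)P₃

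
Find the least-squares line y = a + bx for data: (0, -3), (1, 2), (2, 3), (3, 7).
a = -12/5, b = 31/10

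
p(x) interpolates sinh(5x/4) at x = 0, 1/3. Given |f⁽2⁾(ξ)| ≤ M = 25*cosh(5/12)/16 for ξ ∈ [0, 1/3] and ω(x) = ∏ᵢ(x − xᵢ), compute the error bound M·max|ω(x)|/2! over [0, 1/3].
25*cosh(5/12)/1152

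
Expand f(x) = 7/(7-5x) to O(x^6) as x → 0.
1 + 5*x/7 + 25*x**2/49 + 125*x**3/343 + 625*x**4/2401 + 3125*x**5/16807 + O(x**6)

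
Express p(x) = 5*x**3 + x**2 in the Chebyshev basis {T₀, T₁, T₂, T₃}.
(1/2)T₀ + (15/4)T₁ + (1/2)T₂ + (5/4)T₃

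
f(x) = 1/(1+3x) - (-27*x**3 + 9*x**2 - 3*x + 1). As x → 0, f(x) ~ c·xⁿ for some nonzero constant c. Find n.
4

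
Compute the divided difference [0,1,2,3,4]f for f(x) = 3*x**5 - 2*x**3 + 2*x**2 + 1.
30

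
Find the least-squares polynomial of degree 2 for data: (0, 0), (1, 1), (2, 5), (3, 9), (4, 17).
(1/5)x + x²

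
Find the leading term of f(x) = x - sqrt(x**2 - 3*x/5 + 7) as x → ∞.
3/10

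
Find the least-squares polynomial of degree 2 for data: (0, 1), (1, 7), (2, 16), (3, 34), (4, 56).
44/35 + (139/70)x + (41/14)x²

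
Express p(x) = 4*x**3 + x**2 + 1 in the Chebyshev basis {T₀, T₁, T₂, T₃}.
(3/2)T₀ + (3)T₁ + (1/2)T₂ + T₃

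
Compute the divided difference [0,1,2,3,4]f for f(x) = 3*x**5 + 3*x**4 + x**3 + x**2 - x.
33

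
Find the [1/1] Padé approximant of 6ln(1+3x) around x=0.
18*x/(3*x/2 + 1)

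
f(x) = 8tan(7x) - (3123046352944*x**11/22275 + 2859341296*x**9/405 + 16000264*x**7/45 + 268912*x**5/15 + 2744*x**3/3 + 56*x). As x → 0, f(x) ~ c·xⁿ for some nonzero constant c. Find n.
13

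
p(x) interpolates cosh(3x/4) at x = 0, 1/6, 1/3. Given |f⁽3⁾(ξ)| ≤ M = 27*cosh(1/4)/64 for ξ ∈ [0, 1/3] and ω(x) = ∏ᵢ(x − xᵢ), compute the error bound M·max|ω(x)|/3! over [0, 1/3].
sqrt(3)*cosh(1/4)/13824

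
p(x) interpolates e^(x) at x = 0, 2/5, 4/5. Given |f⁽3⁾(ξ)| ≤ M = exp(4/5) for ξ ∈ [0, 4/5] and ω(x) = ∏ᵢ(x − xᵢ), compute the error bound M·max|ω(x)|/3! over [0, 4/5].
8*sqrt(3)*exp(4/5)/3375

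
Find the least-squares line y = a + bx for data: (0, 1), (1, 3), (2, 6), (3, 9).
a = 7/10, b = 27/10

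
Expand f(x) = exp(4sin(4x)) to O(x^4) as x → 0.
1 + 16*x + 128*x**2 + 640*x**3 + O(x**4)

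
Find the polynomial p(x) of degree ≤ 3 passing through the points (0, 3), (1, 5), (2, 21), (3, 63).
2*x**3 + x**2 - x + 3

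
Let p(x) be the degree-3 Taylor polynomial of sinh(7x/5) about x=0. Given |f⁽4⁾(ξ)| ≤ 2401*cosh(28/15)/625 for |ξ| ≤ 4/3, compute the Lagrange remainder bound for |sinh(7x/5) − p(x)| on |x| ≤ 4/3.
76832*cosh(28/15)/151875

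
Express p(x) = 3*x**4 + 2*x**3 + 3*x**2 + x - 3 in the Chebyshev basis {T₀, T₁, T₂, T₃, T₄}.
(-3/8)T₀ + (5/2)T₁ + (3)T₂ + (1/2)T₃ + (3/8)T₄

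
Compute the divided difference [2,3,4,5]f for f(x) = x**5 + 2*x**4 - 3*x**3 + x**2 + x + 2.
150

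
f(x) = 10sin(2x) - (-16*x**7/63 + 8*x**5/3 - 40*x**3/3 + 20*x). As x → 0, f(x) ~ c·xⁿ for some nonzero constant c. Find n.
9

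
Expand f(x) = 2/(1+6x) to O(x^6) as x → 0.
2 - 12*x + 72*x**2 - 432*x**3 + 2592*x**4 - 15552*x**5 + O(x**6)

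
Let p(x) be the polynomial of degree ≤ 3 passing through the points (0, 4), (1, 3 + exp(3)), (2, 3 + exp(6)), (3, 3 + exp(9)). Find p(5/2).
-5*exp(3)/16 + 49/16 + 15*exp(6)/16 + 5*exp(9)/16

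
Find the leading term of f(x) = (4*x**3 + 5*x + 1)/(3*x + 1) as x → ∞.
4*x**2/3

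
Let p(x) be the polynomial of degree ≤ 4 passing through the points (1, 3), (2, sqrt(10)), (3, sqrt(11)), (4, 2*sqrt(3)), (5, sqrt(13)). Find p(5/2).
-5*sqrt(3)/16 - 15/128 + 3*sqrt(13)/128 + 15*sqrt(10)/32 + 45*sqrt(11)/64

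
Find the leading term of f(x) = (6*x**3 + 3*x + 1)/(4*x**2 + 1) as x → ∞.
3*x/2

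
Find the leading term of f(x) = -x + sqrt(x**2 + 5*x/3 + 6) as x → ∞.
5/6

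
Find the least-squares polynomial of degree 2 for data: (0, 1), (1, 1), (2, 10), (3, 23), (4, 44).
27/35 + (-82/35)x + (23/7)x²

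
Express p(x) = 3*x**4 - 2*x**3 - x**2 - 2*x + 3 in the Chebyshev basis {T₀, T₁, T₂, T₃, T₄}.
(29/8)T₀ + (-7/2)T₁ + T₂ + (-1/2)T₃ + (3/8)T₄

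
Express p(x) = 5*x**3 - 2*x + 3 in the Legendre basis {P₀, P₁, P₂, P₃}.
(3)P₀ + P₁ + (2)P₃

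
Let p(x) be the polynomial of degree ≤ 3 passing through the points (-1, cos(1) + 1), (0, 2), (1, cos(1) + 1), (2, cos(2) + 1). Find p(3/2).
5*cos(2)/16 + cos(1) + 11/16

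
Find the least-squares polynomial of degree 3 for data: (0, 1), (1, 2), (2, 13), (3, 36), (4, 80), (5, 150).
107/126 + (-293/756)x + (137/126)x² + (107/108)x³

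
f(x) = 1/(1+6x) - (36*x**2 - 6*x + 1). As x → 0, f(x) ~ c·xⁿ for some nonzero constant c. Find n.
3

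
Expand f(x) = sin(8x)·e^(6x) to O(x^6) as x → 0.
8*x + 48*x**2 + 176*x**3/3 - 224*x**4 - 12464*x**5/15 + O(x**6)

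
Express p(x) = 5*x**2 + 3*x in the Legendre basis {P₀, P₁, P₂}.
(5/3)P₀ + (3)P₁ + (10/3)P₂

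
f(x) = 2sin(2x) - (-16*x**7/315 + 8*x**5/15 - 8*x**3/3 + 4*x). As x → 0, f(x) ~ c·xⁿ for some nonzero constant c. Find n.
9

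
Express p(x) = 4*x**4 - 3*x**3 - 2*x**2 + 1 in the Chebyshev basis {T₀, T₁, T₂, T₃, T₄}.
(3/2)T₀ + (-9/4)T₁ + T₂ + (-3/4)T₃ + (1/2)T₄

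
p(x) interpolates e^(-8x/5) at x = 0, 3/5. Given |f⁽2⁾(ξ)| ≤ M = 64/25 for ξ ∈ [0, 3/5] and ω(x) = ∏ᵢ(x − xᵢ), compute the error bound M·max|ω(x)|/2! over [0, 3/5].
72/625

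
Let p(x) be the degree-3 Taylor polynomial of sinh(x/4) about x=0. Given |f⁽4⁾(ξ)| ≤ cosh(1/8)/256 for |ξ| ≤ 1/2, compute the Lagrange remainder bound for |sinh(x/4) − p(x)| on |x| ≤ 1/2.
cosh(1/8)/98304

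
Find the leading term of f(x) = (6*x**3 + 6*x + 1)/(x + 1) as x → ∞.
6*x**2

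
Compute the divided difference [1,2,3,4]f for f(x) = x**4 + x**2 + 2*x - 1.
10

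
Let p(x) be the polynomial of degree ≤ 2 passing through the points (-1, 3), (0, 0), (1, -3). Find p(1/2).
-3/2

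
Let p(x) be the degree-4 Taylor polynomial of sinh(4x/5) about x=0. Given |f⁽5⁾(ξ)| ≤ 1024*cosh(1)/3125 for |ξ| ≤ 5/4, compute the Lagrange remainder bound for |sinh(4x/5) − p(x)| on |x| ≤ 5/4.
cosh(1)/120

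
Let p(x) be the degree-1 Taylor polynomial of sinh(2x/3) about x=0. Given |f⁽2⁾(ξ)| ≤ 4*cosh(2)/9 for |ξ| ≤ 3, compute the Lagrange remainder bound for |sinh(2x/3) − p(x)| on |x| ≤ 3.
2*cosh(2)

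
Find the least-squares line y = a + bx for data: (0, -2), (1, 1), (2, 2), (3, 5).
a = -9/5, b = 11/5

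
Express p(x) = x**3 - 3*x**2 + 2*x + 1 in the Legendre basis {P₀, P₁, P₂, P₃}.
(13/5)P₁ + (-2)P₂ + (2/5)P₃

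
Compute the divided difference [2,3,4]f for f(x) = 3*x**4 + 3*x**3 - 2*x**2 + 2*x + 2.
190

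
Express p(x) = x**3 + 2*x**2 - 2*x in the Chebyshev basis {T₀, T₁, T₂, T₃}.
T₀ + (-5/4)T₁ + T₂ + (1/4)T₃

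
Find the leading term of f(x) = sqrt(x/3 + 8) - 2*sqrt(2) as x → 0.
sqrt(2)*x/24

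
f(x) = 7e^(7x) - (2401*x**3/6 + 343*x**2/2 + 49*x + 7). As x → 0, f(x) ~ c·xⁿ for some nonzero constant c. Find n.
4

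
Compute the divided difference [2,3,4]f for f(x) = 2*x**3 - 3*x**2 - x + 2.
15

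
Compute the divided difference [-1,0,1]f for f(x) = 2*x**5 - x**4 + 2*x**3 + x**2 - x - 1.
0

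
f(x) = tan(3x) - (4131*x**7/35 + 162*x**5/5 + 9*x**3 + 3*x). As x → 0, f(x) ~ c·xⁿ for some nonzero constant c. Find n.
9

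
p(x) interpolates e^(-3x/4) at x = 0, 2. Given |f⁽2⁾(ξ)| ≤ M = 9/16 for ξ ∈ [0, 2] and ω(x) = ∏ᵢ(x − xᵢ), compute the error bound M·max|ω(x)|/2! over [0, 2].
9/32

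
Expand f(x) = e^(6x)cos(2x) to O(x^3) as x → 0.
1 + 6*x + 16*x**2 + O(x**3)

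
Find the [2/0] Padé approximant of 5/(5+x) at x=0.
x**2/25 - x/5 + 1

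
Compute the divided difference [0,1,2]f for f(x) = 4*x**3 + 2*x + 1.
12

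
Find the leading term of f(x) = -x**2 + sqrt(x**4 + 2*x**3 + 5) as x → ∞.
x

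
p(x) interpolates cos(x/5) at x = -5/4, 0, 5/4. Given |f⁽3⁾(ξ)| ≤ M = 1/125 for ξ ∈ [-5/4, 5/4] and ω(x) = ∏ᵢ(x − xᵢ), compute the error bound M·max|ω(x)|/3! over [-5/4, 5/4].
sqrt(3)/1728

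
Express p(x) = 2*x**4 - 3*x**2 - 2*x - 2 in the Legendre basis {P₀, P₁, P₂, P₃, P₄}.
(-13/5)P₀ + (-2)P₁ + (-6/7)P₂ + (16/35)P₄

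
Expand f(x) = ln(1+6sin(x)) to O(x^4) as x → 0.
6*x - 18*x**2 + 71*x**3 + O(x**4)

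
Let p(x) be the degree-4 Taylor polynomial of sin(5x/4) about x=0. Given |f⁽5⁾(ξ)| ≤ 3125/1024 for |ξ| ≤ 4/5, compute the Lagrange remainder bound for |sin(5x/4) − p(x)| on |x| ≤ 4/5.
1/120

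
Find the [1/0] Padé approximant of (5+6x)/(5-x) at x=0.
7*x/5 + 1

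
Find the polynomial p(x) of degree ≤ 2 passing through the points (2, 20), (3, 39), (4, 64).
3*x**2 + 4*x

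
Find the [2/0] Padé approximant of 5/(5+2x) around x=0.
4*x**2/25 - 2*x/5 + 1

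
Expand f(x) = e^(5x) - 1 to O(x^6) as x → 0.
5*x + 25*x**2/2 + 125*x**3/6 + 625*x**4/24 + 625*x**5/24 + O(x**6)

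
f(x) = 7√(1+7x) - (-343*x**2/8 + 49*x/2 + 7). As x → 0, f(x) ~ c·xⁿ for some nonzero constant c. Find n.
3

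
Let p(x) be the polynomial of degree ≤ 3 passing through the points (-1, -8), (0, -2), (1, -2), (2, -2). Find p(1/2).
-13/8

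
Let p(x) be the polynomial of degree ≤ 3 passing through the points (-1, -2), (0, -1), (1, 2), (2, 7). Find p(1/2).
1/4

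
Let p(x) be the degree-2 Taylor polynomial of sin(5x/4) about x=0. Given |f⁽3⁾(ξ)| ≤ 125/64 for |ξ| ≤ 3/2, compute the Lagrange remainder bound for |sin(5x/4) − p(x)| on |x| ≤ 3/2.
1125/1024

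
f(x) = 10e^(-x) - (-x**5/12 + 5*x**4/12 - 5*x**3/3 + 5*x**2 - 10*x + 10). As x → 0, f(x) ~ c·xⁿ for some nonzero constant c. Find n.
6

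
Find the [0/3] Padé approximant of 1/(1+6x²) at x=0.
1/(6*x**2 + 1)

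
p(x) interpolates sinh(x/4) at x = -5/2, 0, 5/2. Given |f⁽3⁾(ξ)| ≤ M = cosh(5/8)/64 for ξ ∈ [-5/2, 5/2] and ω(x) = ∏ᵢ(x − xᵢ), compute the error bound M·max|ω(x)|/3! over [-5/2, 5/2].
125*sqrt(3)*cosh(5/8)/13824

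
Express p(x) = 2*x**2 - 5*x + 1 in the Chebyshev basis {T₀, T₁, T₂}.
(2)T₀ + (-5)T₁ + T₂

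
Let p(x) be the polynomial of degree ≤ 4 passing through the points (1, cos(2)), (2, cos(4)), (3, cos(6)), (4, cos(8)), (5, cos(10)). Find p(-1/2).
1155*cos(2)/128 + 315*cos(10)/128 - 385*cos(8)/32 - 693*cos(4)/32 + 1485*cos(6)/64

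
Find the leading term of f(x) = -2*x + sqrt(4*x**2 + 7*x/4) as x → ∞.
7/16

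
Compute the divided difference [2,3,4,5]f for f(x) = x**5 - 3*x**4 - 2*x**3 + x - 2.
81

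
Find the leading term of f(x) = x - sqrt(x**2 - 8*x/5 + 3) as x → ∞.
4/5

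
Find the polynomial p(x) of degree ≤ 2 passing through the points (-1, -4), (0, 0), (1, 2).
-x**2 + 3*x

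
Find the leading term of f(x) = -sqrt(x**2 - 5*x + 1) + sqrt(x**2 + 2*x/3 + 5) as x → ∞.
17/6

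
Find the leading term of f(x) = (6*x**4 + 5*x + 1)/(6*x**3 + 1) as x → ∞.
x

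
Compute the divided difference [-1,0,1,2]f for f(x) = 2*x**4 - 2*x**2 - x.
4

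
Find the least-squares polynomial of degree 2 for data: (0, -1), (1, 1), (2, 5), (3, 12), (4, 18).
-43/35 + (123/70)x + (11/14)x²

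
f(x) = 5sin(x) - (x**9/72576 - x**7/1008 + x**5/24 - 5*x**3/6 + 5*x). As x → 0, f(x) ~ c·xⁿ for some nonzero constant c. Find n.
11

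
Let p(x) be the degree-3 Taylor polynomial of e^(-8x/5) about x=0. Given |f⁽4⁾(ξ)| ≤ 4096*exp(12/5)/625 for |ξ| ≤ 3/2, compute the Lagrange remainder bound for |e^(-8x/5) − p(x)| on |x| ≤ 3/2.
864*exp(12/5)/625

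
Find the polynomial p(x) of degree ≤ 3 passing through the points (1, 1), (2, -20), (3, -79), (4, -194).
-3*x**3 - x**2 + 3*x + 2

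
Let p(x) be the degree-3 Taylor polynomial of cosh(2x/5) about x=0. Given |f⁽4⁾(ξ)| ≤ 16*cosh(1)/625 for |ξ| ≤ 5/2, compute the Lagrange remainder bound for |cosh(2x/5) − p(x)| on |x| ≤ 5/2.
cosh(1)/24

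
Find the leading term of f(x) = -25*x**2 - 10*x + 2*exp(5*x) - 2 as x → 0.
125*x**3/3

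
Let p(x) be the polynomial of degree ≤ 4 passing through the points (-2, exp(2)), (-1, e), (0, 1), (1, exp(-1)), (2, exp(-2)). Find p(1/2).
(-5 + 60*e + (-20*e + 3*exp(2) + 90)*exp(2))*exp(-2)/128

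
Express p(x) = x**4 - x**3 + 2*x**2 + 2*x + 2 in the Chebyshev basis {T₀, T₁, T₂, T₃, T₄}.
(27/8)T₀ + (5/4)T₁ + (3/2)T₂ + (-1/4)T₃ + (1/8)T₄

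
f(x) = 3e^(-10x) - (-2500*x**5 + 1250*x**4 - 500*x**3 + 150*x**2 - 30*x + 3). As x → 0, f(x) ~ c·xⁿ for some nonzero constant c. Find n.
6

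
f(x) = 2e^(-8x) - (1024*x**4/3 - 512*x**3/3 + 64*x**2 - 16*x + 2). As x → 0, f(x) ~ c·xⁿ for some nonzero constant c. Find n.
5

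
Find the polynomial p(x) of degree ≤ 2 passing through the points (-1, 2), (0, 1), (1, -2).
-x**2 - 2*x + 1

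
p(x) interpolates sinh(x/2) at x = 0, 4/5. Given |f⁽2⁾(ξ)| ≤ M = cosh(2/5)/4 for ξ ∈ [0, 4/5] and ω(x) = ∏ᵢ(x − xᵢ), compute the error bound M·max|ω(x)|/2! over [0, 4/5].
cosh(2/5)/50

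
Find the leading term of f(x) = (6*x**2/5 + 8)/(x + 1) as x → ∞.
6*x/5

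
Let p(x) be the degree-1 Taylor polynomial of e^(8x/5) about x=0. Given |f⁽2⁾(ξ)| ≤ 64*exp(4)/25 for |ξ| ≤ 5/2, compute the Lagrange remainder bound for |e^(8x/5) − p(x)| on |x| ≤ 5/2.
8*exp(4)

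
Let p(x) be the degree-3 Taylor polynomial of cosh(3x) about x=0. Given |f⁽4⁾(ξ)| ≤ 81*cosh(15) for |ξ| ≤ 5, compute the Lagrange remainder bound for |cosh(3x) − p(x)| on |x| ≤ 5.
16875*cosh(15)/8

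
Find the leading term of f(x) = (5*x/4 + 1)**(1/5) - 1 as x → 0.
x/4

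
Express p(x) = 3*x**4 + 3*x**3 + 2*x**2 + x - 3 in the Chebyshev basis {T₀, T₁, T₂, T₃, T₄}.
(-7/8)T₀ + (13/4)T₁ + (5/2)T₂ + (3/4)T₃ + (3/8)T₄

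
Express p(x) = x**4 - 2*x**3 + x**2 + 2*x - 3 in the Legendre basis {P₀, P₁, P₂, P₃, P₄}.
(-37/15)P₀ + (4/5)P₁ + (26/21)P₂ + (-4/5)P₃ + (8/35)P₄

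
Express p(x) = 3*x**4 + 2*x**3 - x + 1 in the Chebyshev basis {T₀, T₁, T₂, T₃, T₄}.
(17/8)T₀ + (1/2)T₁ + (3/2)T₂ + (1/2)T₃ + (3/8)T₄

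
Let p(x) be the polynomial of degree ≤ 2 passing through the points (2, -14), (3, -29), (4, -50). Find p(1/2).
-11/4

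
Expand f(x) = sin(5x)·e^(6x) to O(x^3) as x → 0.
5*x + 30*x**2 + O(x**3)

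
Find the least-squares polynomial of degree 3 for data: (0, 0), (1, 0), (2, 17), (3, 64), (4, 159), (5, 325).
-5/14 + (15/28)x + (-59/28)x² + (3)x³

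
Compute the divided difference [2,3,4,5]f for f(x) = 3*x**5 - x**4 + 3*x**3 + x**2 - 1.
364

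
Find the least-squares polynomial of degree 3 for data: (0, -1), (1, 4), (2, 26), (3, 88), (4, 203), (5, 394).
-58/63 + (260/189)x + (1/18)x² + (167/54)x³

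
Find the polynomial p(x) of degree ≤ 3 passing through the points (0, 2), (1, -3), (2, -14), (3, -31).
-3*x**2 - 2*x + 2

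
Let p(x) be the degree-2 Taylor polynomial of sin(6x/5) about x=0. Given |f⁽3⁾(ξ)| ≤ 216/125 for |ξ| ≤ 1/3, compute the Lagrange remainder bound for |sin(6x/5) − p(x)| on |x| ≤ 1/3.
4/375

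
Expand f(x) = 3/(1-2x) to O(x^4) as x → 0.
3 + 6*x + 12*x**2 + 24*x**3 + O(x**4)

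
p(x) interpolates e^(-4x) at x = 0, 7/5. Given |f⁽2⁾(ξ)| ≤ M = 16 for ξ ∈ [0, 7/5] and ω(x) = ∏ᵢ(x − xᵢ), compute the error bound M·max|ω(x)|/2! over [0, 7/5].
98/25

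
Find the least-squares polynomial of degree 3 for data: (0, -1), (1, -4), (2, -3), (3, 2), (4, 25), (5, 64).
-22/21 + (-221/126)x + (-37/21)x² + (17/18)x³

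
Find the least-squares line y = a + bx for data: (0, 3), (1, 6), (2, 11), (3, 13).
a = 3, b = 7/2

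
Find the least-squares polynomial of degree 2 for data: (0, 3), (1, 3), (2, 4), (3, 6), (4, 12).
114/35 + (-113/70)x + (13/14)x²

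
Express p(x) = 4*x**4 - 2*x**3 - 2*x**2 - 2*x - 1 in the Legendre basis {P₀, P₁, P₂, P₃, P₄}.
(-13/15)P₀ + (-16/5)P₁ + (20/21)P₂ + (-4/5)P₃ + (32/35)P₄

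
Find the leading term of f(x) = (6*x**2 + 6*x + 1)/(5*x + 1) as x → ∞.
6*x/5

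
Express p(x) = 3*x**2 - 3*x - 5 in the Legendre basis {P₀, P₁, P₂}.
(-4)P₀ + (-3)P₁ + (2)P₂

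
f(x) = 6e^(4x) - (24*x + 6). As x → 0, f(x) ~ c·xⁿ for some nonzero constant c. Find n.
2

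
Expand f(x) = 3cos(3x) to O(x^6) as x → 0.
3 - 27*x**2/2 + 81*x**4/8 + O(x**6)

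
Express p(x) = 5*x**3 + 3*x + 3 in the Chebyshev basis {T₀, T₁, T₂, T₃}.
(3)T₀ + (27/4)T₁ + (5/4)T₃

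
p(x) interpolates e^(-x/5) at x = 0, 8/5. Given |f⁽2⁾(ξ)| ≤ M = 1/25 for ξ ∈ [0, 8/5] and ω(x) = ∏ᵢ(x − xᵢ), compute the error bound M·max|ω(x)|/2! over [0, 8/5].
8/625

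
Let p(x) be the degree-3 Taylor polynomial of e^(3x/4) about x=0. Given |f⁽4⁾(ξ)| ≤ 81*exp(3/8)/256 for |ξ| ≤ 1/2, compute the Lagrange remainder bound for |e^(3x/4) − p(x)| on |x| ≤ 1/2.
27*exp(3/8)/32768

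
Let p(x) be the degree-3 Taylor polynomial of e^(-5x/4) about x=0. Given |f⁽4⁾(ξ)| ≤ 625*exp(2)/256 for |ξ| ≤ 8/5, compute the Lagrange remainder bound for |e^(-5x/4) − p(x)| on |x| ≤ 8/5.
2*exp(2)/3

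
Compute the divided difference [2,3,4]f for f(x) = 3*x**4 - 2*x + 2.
165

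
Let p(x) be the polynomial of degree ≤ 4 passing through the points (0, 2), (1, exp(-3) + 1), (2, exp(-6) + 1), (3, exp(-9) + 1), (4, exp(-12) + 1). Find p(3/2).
(-20*exp(3) + 3 + 90*exp(6) + 60*exp(9) + 123*exp(12))*exp(-12)/128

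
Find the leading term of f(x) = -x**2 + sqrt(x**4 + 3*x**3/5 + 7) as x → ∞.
3*x/10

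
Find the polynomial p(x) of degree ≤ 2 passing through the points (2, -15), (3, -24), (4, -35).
-x**2 - 4*x - 3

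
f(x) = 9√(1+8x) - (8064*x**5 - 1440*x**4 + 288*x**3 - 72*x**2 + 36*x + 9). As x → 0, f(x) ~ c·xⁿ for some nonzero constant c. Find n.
6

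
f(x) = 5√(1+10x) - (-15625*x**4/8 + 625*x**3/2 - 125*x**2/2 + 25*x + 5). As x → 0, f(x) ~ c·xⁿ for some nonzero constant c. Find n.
5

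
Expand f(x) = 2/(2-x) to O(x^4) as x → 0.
1 + x/2 + x**2/4 + x**3/8 + O(x**4)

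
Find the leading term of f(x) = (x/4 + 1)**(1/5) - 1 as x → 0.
x/20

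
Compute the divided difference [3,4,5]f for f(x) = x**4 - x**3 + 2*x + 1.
85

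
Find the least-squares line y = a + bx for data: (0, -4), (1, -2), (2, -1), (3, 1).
a = -39/10, b = 8/5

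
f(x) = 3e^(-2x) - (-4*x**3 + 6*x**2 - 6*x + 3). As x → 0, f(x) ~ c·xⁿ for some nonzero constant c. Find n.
4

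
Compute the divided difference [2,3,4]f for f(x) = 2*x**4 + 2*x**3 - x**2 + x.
127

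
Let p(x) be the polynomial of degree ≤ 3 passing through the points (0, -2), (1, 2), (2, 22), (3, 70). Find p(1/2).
-5/4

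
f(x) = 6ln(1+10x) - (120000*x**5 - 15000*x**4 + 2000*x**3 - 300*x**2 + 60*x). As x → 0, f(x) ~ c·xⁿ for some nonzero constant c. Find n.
6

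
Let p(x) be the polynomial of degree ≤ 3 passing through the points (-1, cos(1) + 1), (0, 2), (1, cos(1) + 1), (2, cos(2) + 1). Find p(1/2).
-cos(2)/16 + cos(1)/2 + 25/16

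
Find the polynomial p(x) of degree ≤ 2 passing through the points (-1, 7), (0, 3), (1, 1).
x**2 - 3*x + 3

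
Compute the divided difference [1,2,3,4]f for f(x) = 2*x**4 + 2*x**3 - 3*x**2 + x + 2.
22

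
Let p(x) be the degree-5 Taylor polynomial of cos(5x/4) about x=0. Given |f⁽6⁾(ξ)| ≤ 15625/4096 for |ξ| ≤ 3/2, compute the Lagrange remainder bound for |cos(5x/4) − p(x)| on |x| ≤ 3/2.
253125/4194304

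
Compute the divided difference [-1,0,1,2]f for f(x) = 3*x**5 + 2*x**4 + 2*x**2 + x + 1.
19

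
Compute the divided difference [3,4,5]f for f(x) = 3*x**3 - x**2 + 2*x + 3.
35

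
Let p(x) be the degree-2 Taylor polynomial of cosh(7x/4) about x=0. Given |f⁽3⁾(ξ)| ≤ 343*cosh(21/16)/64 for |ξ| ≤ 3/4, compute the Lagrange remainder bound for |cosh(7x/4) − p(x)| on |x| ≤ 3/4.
3087*cosh(21/16)/8192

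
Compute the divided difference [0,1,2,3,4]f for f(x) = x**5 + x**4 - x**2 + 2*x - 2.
11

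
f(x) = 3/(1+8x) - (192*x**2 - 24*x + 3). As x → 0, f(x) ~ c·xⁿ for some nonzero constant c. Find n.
3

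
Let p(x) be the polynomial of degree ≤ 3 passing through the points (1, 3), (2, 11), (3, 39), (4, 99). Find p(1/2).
11/4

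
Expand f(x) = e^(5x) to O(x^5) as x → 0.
1 + 5*x + 25*x**2/2 + 125*x**3/6 + 625*x**4/24 + O(x**5)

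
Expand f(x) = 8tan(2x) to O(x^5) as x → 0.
16*x + 64*x**3/3 + O(x**5)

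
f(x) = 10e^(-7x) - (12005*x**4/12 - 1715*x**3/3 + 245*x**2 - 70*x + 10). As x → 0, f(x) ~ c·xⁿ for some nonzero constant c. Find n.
5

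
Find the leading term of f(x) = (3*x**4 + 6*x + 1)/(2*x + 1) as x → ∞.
3*x**3/2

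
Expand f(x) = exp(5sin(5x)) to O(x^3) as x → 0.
1 + 25*x + 625*x**2/2 + O(x**3)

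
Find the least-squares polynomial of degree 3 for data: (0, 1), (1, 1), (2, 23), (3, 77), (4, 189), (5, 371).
17/21 + (-160/63)x + (25/42)x² + (53/18)x³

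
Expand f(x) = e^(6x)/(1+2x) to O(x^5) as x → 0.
1 + 4*x + 10*x**2 + 16*x**3 + 22*x**4 + O(x**5)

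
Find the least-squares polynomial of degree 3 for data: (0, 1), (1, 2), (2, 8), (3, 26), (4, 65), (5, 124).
26/21 + (-79/63)x + (19/42)x² + (17/18)x³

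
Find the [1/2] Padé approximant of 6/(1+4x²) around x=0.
6/(4*x**2 + 1)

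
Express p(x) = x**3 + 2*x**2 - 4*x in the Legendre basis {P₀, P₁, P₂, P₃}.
(2/3)P₀ + (-17/5)P₁ + (4/3)P₂ + (2/5)P₃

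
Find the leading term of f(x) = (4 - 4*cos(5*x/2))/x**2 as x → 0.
25/2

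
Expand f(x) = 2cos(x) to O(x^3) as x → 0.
2 - x**2 + O(x**3)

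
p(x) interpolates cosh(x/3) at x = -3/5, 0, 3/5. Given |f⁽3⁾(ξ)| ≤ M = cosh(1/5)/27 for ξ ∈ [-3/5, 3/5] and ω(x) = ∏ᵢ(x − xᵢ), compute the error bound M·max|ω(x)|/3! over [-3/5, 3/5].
sqrt(3)*cosh(1/5)/3375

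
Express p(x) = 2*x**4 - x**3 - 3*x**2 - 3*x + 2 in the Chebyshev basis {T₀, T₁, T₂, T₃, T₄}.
(5/4)T₀ + (-15/4)T₁ + (-1/2)T₂ + (-1/4)T₃ + (1/4)T₄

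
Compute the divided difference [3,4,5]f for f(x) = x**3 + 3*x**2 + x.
15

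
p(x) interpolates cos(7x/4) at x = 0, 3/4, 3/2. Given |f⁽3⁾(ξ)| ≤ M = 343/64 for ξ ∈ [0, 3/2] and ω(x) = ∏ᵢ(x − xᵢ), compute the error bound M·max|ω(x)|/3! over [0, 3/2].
343*sqrt(3)/4096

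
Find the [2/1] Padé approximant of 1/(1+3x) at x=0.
1/(3*x + 1)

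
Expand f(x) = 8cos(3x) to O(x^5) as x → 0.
8 - 36*x**2 + 27*x**4 + O(x**5)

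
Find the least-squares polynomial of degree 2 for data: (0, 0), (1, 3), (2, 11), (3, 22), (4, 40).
4/35 + (33/70)x + (33/14)x²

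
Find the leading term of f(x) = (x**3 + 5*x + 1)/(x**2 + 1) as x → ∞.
x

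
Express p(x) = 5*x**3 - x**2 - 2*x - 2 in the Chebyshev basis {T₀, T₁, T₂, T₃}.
(-5/2)T₀ + (7/4)T₁ + (-1/2)T₂ + (5/4)T₃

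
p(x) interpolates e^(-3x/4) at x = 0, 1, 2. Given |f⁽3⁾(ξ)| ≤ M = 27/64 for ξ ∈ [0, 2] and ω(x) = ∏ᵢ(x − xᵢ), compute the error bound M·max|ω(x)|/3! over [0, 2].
sqrt(3)/64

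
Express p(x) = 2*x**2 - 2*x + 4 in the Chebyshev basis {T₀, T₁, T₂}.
(5)T₀ + (-2)T₁ + T₂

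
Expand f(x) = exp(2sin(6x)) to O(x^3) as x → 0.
1 + 12*x + 72*x**2 + O(x**3)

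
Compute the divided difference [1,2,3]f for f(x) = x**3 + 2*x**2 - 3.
8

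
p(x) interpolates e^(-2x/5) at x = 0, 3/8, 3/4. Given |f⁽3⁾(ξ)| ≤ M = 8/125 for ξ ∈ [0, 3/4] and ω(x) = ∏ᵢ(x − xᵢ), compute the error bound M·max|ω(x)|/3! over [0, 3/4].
sqrt(3)/8000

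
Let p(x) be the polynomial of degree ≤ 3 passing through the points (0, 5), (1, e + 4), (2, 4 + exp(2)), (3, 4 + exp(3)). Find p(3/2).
-exp(3)/16 + 9*e/16 + 63/16 + 9*exp(2)/16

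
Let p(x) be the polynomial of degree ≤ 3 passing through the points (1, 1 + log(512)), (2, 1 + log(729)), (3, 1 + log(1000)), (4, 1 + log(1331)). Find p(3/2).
1 + log(486*11**(3/16)*2**(7/8)*3**(5/8)*5**(1/16)/5)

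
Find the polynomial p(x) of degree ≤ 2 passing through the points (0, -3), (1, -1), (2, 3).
x**2 + x - 3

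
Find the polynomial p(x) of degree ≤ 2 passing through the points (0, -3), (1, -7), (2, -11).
-4*x - 3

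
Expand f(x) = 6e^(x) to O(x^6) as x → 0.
6 + 6*x + 3*x**2 + x**3 + x**4/4 + x**5/20 + O(x**6)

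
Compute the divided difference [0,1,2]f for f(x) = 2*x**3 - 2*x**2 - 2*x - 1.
4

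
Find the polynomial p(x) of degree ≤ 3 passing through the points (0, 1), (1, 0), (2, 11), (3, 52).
3*x**3 - 3*x**2 - x + 1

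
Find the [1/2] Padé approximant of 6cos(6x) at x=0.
6/(18*x**2 + 1)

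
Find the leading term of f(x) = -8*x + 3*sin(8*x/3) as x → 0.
-256*x**3/27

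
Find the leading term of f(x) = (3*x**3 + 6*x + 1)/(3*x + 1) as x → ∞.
x**2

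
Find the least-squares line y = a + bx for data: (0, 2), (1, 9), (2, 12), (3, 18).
a = 13/5, b = 51/10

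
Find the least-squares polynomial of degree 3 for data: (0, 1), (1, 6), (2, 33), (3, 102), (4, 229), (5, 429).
25/21 + (-265/126)x + (295/84)x² + (101/36)x³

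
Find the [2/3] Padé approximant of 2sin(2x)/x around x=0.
(4 - 28*x**2/15)/(x**2/5 + 1)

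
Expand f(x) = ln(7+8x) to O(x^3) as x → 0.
log(7) + 8*x/7 - 32*x**2/49 + O(x**3)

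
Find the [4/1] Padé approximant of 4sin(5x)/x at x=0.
625*x**4/6 - 250*x**2/3 + 20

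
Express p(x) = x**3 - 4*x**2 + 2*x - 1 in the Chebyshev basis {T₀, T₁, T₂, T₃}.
(-3)T₀ + (11/4)T₁ + (-2)T₂ + (1/4)T₃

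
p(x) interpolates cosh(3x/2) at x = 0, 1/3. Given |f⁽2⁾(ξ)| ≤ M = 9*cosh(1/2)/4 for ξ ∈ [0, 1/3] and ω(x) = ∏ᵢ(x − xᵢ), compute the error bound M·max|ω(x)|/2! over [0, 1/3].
cosh(1/2)/32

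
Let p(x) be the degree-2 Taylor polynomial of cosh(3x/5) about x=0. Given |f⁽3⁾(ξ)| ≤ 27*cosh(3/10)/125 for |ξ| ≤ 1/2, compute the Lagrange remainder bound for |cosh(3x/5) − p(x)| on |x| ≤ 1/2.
9*cosh(3/10)/2000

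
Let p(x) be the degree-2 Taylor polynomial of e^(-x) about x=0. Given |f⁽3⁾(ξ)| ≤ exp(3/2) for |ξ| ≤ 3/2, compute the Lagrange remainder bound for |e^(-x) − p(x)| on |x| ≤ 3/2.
9*exp(3/2)/16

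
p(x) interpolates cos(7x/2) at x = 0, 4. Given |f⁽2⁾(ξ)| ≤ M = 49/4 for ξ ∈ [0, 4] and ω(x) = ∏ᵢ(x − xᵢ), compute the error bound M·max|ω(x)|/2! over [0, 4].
49/2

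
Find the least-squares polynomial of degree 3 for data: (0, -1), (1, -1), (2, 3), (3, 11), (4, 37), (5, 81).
-10/9 + (103/54)x + (-41/18)x² + (28/27)x³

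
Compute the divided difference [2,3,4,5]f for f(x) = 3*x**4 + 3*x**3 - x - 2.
45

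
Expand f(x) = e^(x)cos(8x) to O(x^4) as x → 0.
1 + x - 63*x**2/2 - 191*x**3/6 + O(x**4)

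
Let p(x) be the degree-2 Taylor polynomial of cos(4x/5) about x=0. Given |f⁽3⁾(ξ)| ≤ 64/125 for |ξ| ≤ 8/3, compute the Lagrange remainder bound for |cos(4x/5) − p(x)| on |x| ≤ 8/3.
16384/10125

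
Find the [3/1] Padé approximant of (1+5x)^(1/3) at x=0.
(-125*x**3/81 + 25*x**2/9 + 5*x + 1)/(10*x/3 + 1)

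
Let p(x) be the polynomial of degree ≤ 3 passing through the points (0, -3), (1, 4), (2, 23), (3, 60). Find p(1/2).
-5/8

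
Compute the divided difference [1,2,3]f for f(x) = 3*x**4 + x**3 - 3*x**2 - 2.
78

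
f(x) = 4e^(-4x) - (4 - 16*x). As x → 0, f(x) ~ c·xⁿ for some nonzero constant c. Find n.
2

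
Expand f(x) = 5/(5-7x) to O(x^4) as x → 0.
1 + 7*x/5 + 49*x**2/25 + 343*x**3/125 + O(x**4)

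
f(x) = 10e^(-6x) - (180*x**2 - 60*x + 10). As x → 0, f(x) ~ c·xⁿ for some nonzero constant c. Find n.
3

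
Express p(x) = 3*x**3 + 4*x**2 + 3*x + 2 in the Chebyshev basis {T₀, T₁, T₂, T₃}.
(4)T₀ + (21/4)T₁ + (2)T₂ + (3/4)T₃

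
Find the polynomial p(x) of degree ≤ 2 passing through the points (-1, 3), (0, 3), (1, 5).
x**2 + x + 3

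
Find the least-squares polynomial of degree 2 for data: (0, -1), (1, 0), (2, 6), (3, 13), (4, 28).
-6/7 + (-83/70)x + (29/14)x²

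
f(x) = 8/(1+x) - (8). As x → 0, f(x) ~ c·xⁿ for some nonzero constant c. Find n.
1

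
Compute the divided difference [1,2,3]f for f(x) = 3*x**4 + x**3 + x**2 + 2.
82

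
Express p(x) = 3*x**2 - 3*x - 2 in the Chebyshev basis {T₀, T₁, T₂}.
(-1/2)T₀ + (-3)T₁ + (3/2)T₂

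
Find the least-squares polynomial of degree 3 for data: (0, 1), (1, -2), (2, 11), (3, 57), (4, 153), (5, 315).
65/63 + (-2141/378)x + (-61/252)x² + (301/108)x³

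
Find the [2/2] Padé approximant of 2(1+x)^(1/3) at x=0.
(14*x**2/27 + 7*x/3 + 2)/(5*x**2/54 + 5*x/6 + 1)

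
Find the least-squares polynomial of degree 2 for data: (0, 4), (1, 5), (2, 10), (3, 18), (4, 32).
29/7 + (-97/70)x + (29/14)x²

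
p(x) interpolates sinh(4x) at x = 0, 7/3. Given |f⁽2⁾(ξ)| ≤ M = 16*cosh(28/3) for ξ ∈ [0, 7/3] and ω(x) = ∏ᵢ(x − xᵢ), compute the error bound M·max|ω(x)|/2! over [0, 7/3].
98*cosh(28/3)/9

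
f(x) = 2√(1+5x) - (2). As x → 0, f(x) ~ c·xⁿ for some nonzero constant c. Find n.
1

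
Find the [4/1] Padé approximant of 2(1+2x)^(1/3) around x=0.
(32*x**4/243 - 128*x**3/405 + 16*x**2/15 + 64*x/15 + 2)/(22*x/15 + 1)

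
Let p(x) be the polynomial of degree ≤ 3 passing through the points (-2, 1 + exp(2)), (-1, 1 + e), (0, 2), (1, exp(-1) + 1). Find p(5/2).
(e*(-35*exp(2) - 173 + 135*e) + 105)*exp(-1)/16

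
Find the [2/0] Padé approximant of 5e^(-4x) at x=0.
40*x**2 - 20*x + 5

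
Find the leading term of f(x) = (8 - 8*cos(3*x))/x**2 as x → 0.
36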